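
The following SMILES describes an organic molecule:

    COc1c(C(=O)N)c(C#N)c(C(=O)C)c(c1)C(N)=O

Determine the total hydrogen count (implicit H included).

Walk through each heavy atom and fill implicit hydrogens from standard valence (C 4, N 3, O 2, S 2, halogen 1); for lowercase aromatic atoms, an aromatic c carries 1 H when it has two neighbours and 0 H with three, and aromatic n carries 0 H:
  atom 1: C, bond orders sum to 1 (valence 4) → 3 H
  atom 2: O, bond orders sum to 2 (valence 2) → 0 H
  atom 3: aromatic c, 3 neighbours → 0 H
  atom 4: aromatic c, 3 neighbours → 0 H
  atom 5: C, bond orders sum to 4 (valence 4) → 0 H
  atom 6: O, bond orders sum to 2 (valence 2) → 0 H
  atom 7: N, bond orders sum to 1 (valence 3) → 2 H
  atom 8: aromatic c, 3 neighbours → 0 H
  atom 9: C, bond orders sum to 4 (valence 4) → 0 H
  atom 10: N, bond orders sum to 3 (valence 3) → 0 H
  atom 11: aromatic c, 3 neighbours → 0 H
  atom 12: C, bond orders sum to 4 (valence 4) → 0 H
  atom 13: O, bond orders sum to 2 (valence 2) → 0 H
  atom 14: C, bond orders sum to 1 (valence 4) → 3 H
  atom 15: aromatic c, 3 neighbours → 0 H
  atom 16: aromatic c, 2 neighbours → 1 H
  atom 17: C, bond orders sum to 4 (valence 4) → 0 H
  atom 18: N, bond orders sum to 1 (valence 3) → 2 H
  atom 19: O, bond orders sum to 2 (valence 2) → 0 H
Total hydrogens: 11.

11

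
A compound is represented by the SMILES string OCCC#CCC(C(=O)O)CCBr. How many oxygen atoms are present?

Scan the SMILES for O atoms (remember two-letter symbols like Cl and Br are single atoms).
Oxygen count: 3.

3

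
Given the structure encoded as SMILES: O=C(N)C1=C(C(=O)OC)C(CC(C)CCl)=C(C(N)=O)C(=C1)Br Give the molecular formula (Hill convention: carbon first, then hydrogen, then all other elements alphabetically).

C14H16BrClN2O4

Walk through each heavy atom and fill implicit hydrogens from standard valence (C 4, N 3, O 2, S 2, halogen 1):
  atom 1: O, bond orders sum to 2 (valence 2) → 0 H
  atom 2: C, bond orders sum to 4 (valence 4) → 0 H
  atom 3: N, bond orders sum to 1 (valence 3) → 2 H
  atom 4: C, bond orders sum to 4 (valence 4) → 0 H
  atom 5: C, bond orders sum to 4 (valence 4) → 0 H
  atom 6: C, bond orders sum to 4 (valence 4) → 0 H
  atom 7: O, bond orders sum to 2 (valence 2) → 0 H
  atom 8: O, bond orders sum to 2 (valence 2) → 0 H
  atom 9: C, bond orders sum to 1 (valence 4) → 3 H
  atom 10: C, bond orders sum to 4 (valence 4) → 0 H
  atom 11: C, bond orders sum to 2 (valence 4) → 2 H
  atom 12: C, bond orders sum to 3 (valence 4) → 1 H
  atom 13: C, bond orders sum to 1 (valence 4) → 3 H
  atom 14: C, bond orders sum to 2 (valence 4) → 2 H
  atom 15: Cl (halogen, monovalent) → 0 H
  atom 16: C, bond orders sum to 4 (valence 4) → 0 H
  atom 17: C, bond orders sum to 4 (valence 4) → 0 H
  atom 18: N, bond orders sum to 1 (valence 3) → 2 H
  atom 19: O, bond orders sum to 2 (valence 2) → 0 H
  atom 20: C, bond orders sum to 4 (valence 4) → 0 H
  atom 21: C, bond orders sum to 3 (valence 4) → 1 H
  atom 22: Br (halogen, monovalent) → 0 H
Totals → C:14, H:16, Br:1, Cl:1, N:2, O:4.
In Hill order: C14H16BrClN2O4.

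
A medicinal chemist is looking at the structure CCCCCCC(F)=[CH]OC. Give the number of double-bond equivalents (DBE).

Molecular formula: C9H17FO.
DoU = (2C + 2 + N − H − X) / 2, where X is the halogen count and O/S are ignored.
    = (2·9 + 2 + 0 − 17 − 1) / 2 = 2 / 2 = 1.

1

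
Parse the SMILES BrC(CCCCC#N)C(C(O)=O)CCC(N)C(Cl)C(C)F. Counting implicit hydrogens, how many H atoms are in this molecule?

23

Walk through each heavy atom and fill implicit hydrogens from standard valence (C 4, N 3, O 2, S 2, halogen 1):
  atom 1: Br (halogen, monovalent) → 0 H
  atom 2: C, bond orders sum to 3 (valence 4) → 1 H
  atom 3: C, bond orders sum to 2 (valence 4) → 2 H
  atom 4: C, bond orders sum to 2 (valence 4) → 2 H
  atom 5: C, bond orders sum to 2 (valence 4) → 2 H
  atom 6: C, bond orders sum to 2 (valence 4) → 2 H
  atom 7: C, bond orders sum to 4 (valence 4) → 0 H
  atom 8: N, bond orders sum to 3 (valence 3) → 0 H
  atom 9: C, bond orders sum to 3 (valence 4) → 1 H
  atom 10: C, bond orders sum to 4 (valence 4) → 0 H
  atom 11: O, bond orders sum to 1 (valence 2) → 1 H
  atom 12: O, bond orders sum to 2 (valence 2) → 0 H
  atom 13: C, bond orders sum to 2 (valence 4) → 2 H
  atom 14: C, bond orders sum to 2 (valence 4) → 2 H
  atom 15: C, bond orders sum to 3 (valence 4) → 1 H
  atom 16: N, bond orders sum to 1 (valence 3) → 2 H
  atom 17: C, bond orders sum to 3 (valence 4) → 1 H
  atom 18: Cl (halogen, monovalent) → 0 H
  atom 19: C, bond orders sum to 3 (valence 4) → 1 H
  atom 20: C, bond orders sum to 1 (valence 4) → 3 H
  atom 21: F (halogen, monovalent) → 0 H
Total hydrogens: 23.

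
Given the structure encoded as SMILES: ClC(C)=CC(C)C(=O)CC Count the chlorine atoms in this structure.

1

Scan the SMILES for Cl atoms (remember two-letter symbols like Cl and Br are single atoms).
Chlorine count: 1.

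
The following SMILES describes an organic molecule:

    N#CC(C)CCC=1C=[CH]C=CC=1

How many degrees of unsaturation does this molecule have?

6

Degree of unsaturation = (number of rings) + (number of π bonds).
Ring closures in the SMILES: 1.
π bonds: 3 double bonds (each 1 DoU), 1 triple bond (each 2 DoU) → 5 DoU from unsaturation.
Total DoU = 1 + 5 = 6.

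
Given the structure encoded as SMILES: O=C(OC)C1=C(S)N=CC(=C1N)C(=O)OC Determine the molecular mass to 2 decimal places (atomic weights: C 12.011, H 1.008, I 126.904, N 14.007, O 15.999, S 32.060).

242.25 g/mol

First, the molecular formula is C9H10N2O4S (counting implicit H from valence).
  C: 9 × 12.011 = 108.099
  H: 10 × 1.008 = 10.080
  N: 2 × 14.007 = 28.014
  O: 4 × 15.999 = 63.996
  S: 1 × 32.060 = 32.060
Sum: 9×12.011 + 10×1.008 + 2×14.007 + 4×15.999 + 1×32.060 = 242.249 → 242.25 g/mol.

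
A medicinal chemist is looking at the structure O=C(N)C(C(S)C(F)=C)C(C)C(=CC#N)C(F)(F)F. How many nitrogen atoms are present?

2

Scan the SMILES for N atoms (remember two-letter symbols like Cl and Br are single atoms).
Nitrogen count: 2.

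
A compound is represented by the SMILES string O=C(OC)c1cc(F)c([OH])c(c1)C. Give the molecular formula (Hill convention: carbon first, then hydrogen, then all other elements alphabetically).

Walk through each heavy atom and fill implicit hydrogens from standard valence (C 4, N 3, O 2, S 2, halogen 1); for lowercase aromatic atoms, an aromatic c carries 1 H when it has two neighbours and 0 H with three, and aromatic n carries 0 H:
  atom 1: O, bond orders sum to 2 (valence 2) → 0 H
  atom 2: C, bond orders sum to 4 (valence 4) → 0 H
  atom 3: O, bond orders sum to 2 (valence 2) → 0 H
  atom 4: C, bond orders sum to 1 (valence 4) → 3 H
  atom 5: aromatic c, 3 neighbours → 0 H
  atom 6: aromatic c, 2 neighbours → 1 H
  atom 7: aromatic c, 3 neighbours → 0 H
  atom 8: F (halogen, monovalent) → 0 H
  atom 9: aromatic c, 3 neighbours → 0 H
  atom 10: O with explicit H count 1
  atom 11: aromatic c, 3 neighbours → 0 H
  atom 12: aromatic c, 2 neighbours → 1 H
  atom 13: C, bond orders sum to 1 (valence 4) → 3 H
Totals → C:9, H:9, F:1, O:3.
In Hill order: C9H9FO3.

C9H9FO3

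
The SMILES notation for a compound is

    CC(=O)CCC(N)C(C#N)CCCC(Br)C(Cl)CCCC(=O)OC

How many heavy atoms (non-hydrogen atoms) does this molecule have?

Every atom symbol written in the SMILES (organic subset) is one heavy atom; implicit H are not written.
Heavy atoms by element → Br:1, C:17, Cl:1, N:2, O:3.
Total: 24.

24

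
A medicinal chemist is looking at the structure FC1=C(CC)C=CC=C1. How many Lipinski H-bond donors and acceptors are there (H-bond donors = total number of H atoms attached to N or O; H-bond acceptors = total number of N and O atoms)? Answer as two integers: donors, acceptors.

0, 0

Donors: find every N or O and count the H atoms it carries.
  (no N or O atoms present)
Lipinski HBD = 0.
Acceptors: N atoms = 0, O atoms = 0 → HBA = 0.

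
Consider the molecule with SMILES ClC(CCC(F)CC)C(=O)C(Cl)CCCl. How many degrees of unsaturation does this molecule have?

1

Degree of unsaturation = (number of rings) + (number of π bonds).
Ring closures in the SMILES: 0.
π bonds: 1 double bond (each 1 DoU) → 1 DoU from unsaturation.
Total DoU = 0 + 1 = 1.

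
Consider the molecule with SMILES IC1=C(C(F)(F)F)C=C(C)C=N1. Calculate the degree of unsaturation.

Degree of unsaturation = (number of rings) + (number of π bonds).
Ring closures in the SMILES: 1.
π bonds: 3 double bonds (each 1 DoU) → 3 DoU from unsaturation.
Total DoU = 1 + 3 = 4.

4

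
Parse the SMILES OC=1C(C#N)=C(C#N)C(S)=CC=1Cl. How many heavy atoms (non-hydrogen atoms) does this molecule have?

Every atom symbol written in the SMILES (organic subset) is one heavy atom; implicit H are not written.
Heavy atoms by element → C:8, Cl:1, N:2, O:1, S:1.
Total: 13.

13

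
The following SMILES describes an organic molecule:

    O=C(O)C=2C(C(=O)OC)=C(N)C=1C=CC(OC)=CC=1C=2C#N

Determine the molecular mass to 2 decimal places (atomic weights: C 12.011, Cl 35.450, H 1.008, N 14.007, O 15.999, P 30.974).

First, the molecular formula is C15H12N2O5 (counting implicit H from valence).
  C: 15 × 12.011 = 180.165
  H: 12 × 1.008 = 12.096
  N: 2 × 14.007 = 28.014
  O: 5 × 15.999 = 79.995
Sum: 15×12.011 + 12×1.008 + 2×14.007 + 5×15.999 = 300.270 → 300.27 g/mol.

300.27 g/mol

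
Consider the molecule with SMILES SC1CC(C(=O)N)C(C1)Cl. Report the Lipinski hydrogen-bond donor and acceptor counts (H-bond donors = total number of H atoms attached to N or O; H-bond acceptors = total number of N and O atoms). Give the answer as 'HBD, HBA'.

2, 2

Donors: find every N or O and count the H atoms it carries.
  atom 6 (O): bond orders sum to 2 → 0 H
  atom 7 (N): bond orders sum to 1 → 2 H
Lipinski HBD = 2.
Acceptors: N atoms = 1, O atoms = 1 → HBA = 2.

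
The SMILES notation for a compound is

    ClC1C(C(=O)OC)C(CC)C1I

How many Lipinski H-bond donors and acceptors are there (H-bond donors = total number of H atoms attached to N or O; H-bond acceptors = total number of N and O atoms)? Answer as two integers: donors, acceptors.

0, 2

Donors: find every N or O and count the H atoms it carries.
  atom 5 (O): bond orders sum to 2 → 0 H
  atom 6 (O): bond orders sum to 2 → 0 H
Lipinski HBD = 0.
Acceptors: N atoms = 0, O atoms = 2 → HBA = 2.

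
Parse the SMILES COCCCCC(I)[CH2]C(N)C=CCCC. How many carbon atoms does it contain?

13

Count every carbon token in the SMILES (each C, including those in ring-closure positions and inside branches).
Carbon count: 13.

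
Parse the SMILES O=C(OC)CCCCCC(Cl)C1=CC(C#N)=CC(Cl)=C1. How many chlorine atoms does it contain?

2

Scan the SMILES for Cl atoms (remember two-letter symbols like Cl and Br are single atoms).
Chlorine count: 2.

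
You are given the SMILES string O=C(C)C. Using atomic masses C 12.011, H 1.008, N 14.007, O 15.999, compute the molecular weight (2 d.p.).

First, the molecular formula is C3H6O (counting implicit H from valence).
  C: 3 × 12.011 = 36.033
  H: 6 × 1.008 = 6.048
  O: 1 × 15.999 = 15.999
Sum: 3×12.011 + 6×1.008 + 1×15.999 = 58.080 → 58.08 g/mol.

58.08 g/mol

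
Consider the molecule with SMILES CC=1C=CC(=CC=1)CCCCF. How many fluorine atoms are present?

1

Scan the SMILES for F atoms (remember two-letter symbols like Cl and Br are single atoms).
Fluorine count: 1.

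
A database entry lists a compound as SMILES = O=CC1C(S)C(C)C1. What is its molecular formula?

Walk through each heavy atom and fill implicit hydrogens from standard valence (C 4, N 3, O 2, S 2, halogen 1):
  atom 1: O, bond orders sum to 2 (valence 2) → 0 H
  atom 2: C, bond orders sum to 3 (valence 4) → 1 H
  atom 3: C, bond orders sum to 3 (valence 4) → 1 H
  atom 4: C, bond orders sum to 3 (valence 4) → 1 H
  atom 5: S, bond orders sum to 1 (valence 2) → 1 H
  atom 6: C, bond orders sum to 3 (valence 4) → 1 H
  atom 7: C, bond orders sum to 1 (valence 4) → 3 H
  atom 8: C, bond orders sum to 2 (valence 4) → 2 H
Totals → C:6, H:10, O:1, S:1.

C6H10OS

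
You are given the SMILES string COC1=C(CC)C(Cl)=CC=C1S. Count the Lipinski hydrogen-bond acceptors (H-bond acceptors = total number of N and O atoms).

N atoms: 0; O atoms: 1.
Lipinski HBA = 0 + 1 = 1.

1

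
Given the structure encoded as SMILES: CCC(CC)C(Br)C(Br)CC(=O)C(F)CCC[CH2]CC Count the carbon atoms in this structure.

Count every carbon token in the SMILES (each C, including those in ring-closure positions and inside branches).
Carbon count: 16.

16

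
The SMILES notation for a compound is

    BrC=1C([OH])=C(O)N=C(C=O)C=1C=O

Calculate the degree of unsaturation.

Degree of unsaturation = (number of rings) + (number of π bonds).
Ring closures in the SMILES: 1.
π bonds: 5 double bonds (each 1 DoU) → 5 DoU from unsaturation.
Total DoU = 1 + 5 = 6.

6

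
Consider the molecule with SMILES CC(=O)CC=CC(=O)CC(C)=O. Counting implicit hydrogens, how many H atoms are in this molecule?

12

Walk through each heavy atom and fill implicit hydrogens from standard valence (C 4, N 3, O 2, S 2, halogen 1):
  atom 1: C, bond orders sum to 1 (valence 4) → 3 H
  atom 2: C, bond orders sum to 4 (valence 4) → 0 H
  atom 3: O, bond orders sum to 2 (valence 2) → 0 H
  atom 4: C, bond orders sum to 2 (valence 4) → 2 H
  atom 5: C, bond orders sum to 3 (valence 4) → 1 H
  atom 6: C, bond orders sum to 3 (valence 4) → 1 H
  atom 7: C, bond orders sum to 4 (valence 4) → 0 H
  atom 8: O, bond orders sum to 2 (valence 2) → 0 H
  atom 9: C, bond orders sum to 2 (valence 4) → 2 H
  atom 10: C, bond orders sum to 4 (valence 4) → 0 H
  atom 11: C, bond orders sum to 1 (valence 4) → 3 H
  atom 12: O, bond orders sum to 2 (valence 2) → 0 H
Total hydrogens: 12.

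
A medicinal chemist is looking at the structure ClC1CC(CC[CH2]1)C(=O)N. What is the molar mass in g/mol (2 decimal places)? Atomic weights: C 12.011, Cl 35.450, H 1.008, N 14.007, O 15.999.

First, the molecular formula is C7H12ClNO (counting implicit H from valence).
  C: 7 × 12.011 = 84.077
  Cl: 1 × 35.450 = 35.450
  H: 12 × 1.008 = 12.096
  N: 1 × 14.007 = 14.007
  O: 1 × 15.999 = 15.999
Sum: 7×12.011 + 1×35.450 + 12×1.008 + 1×14.007 + 1×15.999 = 161.629 → 161.63 g/mol.

161.63 g/mol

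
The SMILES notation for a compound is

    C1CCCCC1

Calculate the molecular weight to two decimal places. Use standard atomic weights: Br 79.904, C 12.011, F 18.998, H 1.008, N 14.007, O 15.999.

84.16 g/mol

First, the molecular formula is C6H12 (counting implicit H from valence).
  C: 6 × 12.011 = 72.066
  H: 12 × 1.008 = 12.096
Sum: 6×12.011 + 12×1.008 = 84.162 → 84.16 g/mol.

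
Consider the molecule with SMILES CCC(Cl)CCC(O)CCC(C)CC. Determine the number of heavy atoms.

14

Every atom symbol written in the SMILES (organic subset) is one heavy atom; implicit H are not written.
Heavy atoms by element → C:12, Cl:1, O:1.
Total: 14.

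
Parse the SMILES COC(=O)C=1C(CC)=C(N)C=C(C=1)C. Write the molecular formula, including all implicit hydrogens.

C11H15NO2

Walk through each heavy atom and fill implicit hydrogens from standard valence (C 4, N 3, O 2, S 2, halogen 1):
  atom 1: C, bond orders sum to 1 (valence 4) → 3 H
  atom 2: O, bond orders sum to 2 (valence 2) → 0 H
  atom 3: C, bond orders sum to 4 (valence 4) → 0 H
  atom 4: O, bond orders sum to 2 (valence 2) → 0 H
  atom 5: C, bond orders sum to 4 (valence 4) → 0 H
  atom 6: C, bond orders sum to 4 (valence 4) → 0 H
  atom 7: C, bond orders sum to 2 (valence 4) → 2 H
  atom 8: C, bond orders sum to 1 (valence 4) → 3 H
  atom 9: C, bond orders sum to 4 (valence 4) → 0 H
  atom 10: N, bond orders sum to 1 (valence 3) → 2 H
  atom 11: C, bond orders sum to 3 (valence 4) → 1 H
  atom 12: C, bond orders sum to 4 (valence 4) → 0 H
  atom 13: C, bond orders sum to 3 (valence 4) → 1 H
  atom 14: C, bond orders sum to 1 (valence 4) → 3 H
Totals → C:11, H:15, N:1, O:2.
In Hill order: C11H15NO2.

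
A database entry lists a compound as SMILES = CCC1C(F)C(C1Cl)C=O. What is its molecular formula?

Walk through each heavy atom and fill implicit hydrogens from standard valence (C 4, N 3, O 2, S 2, halogen 1):
  atom 1: C, bond orders sum to 1 (valence 4) → 3 H
  atom 2: C, bond orders sum to 2 (valence 4) → 2 H
  atom 3: C, bond orders sum to 3 (valence 4) → 1 H
  atom 4: C, bond orders sum to 3 (valence 4) → 1 H
  atom 5: F (halogen, monovalent) → 0 H
  atom 6: C, bond orders sum to 3 (valence 4) → 1 H
  atom 7: C, bond orders sum to 3 (valence 4) → 1 H
  atom 8: Cl (halogen, monovalent) → 0 H
  atom 9: C, bond orders sum to 3 (valence 4) → 1 H
  atom 10: O, bond orders sum to 2 (valence 2) → 0 H
Totals → C:7, H:10, Cl:1, F:1, O:1.

C7H10ClFO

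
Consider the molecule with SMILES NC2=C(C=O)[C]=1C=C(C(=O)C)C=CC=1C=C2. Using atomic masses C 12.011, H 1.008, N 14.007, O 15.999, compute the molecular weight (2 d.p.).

213.24 g/mol

First, the molecular formula is C13H11NO2 (counting implicit H from valence).
  C: 13 × 12.011 = 156.143
  H: 11 × 1.008 = 11.088
  N: 1 × 14.007 = 14.007
  O: 2 × 15.999 = 31.998
Sum: 13×12.011 + 11×1.008 + 1×14.007 + 2×15.999 = 213.236 → 213.24 g/mol.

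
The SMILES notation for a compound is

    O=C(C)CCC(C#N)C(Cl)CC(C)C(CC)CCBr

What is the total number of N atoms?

1

Scan the SMILES for N atoms (remember two-letter symbols like Cl and Br are single atoms).
Nitrogen count: 1.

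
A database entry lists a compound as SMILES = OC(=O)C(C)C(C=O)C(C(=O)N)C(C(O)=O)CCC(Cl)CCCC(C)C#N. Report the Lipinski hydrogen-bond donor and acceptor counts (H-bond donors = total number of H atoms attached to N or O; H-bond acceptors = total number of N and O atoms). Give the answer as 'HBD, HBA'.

4, 8

Donors: find every N or O and count the H atoms it carries.
  atom 1 (O): bond orders sum to 1 → 1 H
  atom 3 (O): bond orders sum to 2 → 0 H
  atom 8 (O): bond orders sum to 2 → 0 H
  atom 11 (O): bond orders sum to 2 → 0 H
  atom 12 (N): bond orders sum to 1 → 2 H
  atom 15 (O): bond orders sum to 1 → 1 H
  atom 16 (O): bond orders sum to 2 → 0 H
  atom 27 (N): bond orders sum to 3 → 0 H
Lipinski HBD = 4.
Acceptors: N atoms = 2, O atoms = 6 → HBA = 8.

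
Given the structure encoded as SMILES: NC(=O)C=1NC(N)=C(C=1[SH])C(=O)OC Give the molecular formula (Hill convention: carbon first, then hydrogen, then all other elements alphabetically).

C7H9N3O3S

Walk through each heavy atom and fill implicit hydrogens from standard valence (C 4, N 3, O 2, S 2, halogen 1):
  atom 1: N, bond orders sum to 1 (valence 3) → 2 H
  atom 2: C, bond orders sum to 4 (valence 4) → 0 H
  atom 3: O, bond orders sum to 2 (valence 2) → 0 H
  atom 4: C, bond orders sum to 4 (valence 4) → 0 H
  atom 5: N, bond orders sum to 2 (valence 3) → 1 H
  atom 6: C, bond orders sum to 4 (valence 4) → 0 H
  atom 7: N, bond orders sum to 1 (valence 3) → 2 H
  atom 8: C, bond orders sum to 4 (valence 4) → 0 H
  atom 9: C, bond orders sum to 4 (valence 4) → 0 H
  atom 10: S with explicit H count 1
  atom 11: C, bond orders sum to 4 (valence 4) → 0 H
  atom 12: O, bond orders sum to 2 (valence 2) → 0 H
  atom 13: O, bond orders sum to 2 (valence 2) → 0 H
  atom 14: C, bond orders sum to 1 (valence 4) → 3 H
Totals → C:7, H:9, N:3, O:3, S:1.
In Hill order: C7H9N3O3S.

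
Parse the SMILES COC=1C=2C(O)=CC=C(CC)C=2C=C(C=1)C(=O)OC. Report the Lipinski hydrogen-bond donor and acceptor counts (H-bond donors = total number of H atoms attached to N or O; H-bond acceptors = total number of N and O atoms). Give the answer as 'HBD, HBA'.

1, 4

Donors: find every N or O and count the H atoms it carries.
  atom 2 (O): bond orders sum to 2 → 0 H
  atom 6 (O): bond orders sum to 1 → 1 H
  atom 17 (O): bond orders sum to 2 → 0 H
  atom 18 (O): bond orders sum to 2 → 0 H
Lipinski HBD = 1.
Acceptors: N atoms = 0, O atoms = 4 → HBA = 4.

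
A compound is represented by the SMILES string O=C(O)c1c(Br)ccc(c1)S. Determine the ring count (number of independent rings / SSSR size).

In SMILES, each pair of matching ring-closure digits denotes one ring-closing bond; the number of such bonds equals the number of independent rings.
Ring-closure bonds here: 1.

1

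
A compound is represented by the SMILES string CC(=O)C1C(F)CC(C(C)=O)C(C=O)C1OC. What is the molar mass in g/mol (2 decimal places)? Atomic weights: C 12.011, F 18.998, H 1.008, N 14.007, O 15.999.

First, the molecular formula is C12H17FO4 (counting implicit H from valence).
  C: 12 × 12.011 = 144.132
  F: 1 × 18.998 = 18.998
  H: 17 × 1.008 = 17.136
  O: 4 × 15.999 = 63.996
Sum: 12×12.011 + 1×18.998 + 17×1.008 + 4×15.999 = 244.262 → 244.26 g/mol.

244.26 g/mol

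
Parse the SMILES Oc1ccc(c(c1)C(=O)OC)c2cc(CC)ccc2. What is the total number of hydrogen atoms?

Walk through each heavy atom and fill implicit hydrogens from standard valence (C 4, N 3, O 2, S 2, halogen 1); for lowercase aromatic atoms, an aromatic c carries 1 H when it has two neighbours and 0 H with three, and aromatic n carries 0 H:
  atom 1: O, bond orders sum to 1 (valence 2) → 1 H
  atom 2: aromatic c, 3 neighbours → 0 H
  atom 3: aromatic c, 2 neighbours → 1 H
  atom 4: aromatic c, 2 neighbours → 1 H
  atom 5: aromatic c, 3 neighbours → 0 H
  atom 6: aromatic c, 3 neighbours → 0 H
  atom 7: aromatic c, 2 neighbours → 1 H
  atom 8: C, bond orders sum to 4 (valence 4) → 0 H
  atom 9: O, bond orders sum to 2 (valence 2) → 0 H
  atom 10: O, bond orders sum to 2 (valence 2) → 0 H
  atom 11: C, bond orders sum to 1 (valence 4) → 3 H
  atom 12: aromatic c, 3 neighbours → 0 H
  atom 13: aromatic c, 2 neighbours → 1 H
  atom 14: aromatic c, 3 neighbours → 0 H
  atom 15: C, bond orders sum to 2 (valence 4) → 2 H
  atom 16: C, bond orders sum to 1 (valence 4) → 3 H
  atom 17: aromatic c, 2 neighbours → 1 H
  atom 18: aromatic c, 2 neighbours → 1 H
  atom 19: aromatic c, 2 neighbours → 1 H
Total hydrogens: 16.

16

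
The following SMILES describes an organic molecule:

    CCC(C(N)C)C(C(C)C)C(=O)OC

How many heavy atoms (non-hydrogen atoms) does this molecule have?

Every atom symbol written in the SMILES (organic subset) is one heavy atom; implicit H are not written.
Heavy atoms by element → C:11, N:1, O:2.
Total: 14.

14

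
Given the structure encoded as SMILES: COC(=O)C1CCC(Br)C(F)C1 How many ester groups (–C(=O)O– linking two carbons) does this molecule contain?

1

The ester motif appears at heavy-atom position 3 in the SMILES.
Ester count: 1.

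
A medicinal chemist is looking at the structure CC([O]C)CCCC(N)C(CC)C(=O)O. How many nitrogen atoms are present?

1

Scan the SMILES for N atoms (remember two-letter symbols like Cl and Br are single atoms).
Nitrogen count: 1.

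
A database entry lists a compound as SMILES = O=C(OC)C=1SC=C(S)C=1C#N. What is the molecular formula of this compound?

Walk through each heavy atom and fill implicit hydrogens from standard valence (C 4, N 3, O 2, S 2, halogen 1):
  atom 1: O, bond orders sum to 2 (valence 2) → 0 H
  atom 2: C, bond orders sum to 4 (valence 4) → 0 H
  atom 3: O, bond orders sum to 2 (valence 2) → 0 H
  atom 4: C, bond orders sum to 1 (valence 4) → 3 H
  atom 5: C, bond orders sum to 4 (valence 4) → 0 H
  atom 6: S, bond orders sum to 2 (valence 2) → 0 H
  atom 7: C, bond orders sum to 3 (valence 4) → 1 H
  atom 8: C, bond orders sum to 4 (valence 4) → 0 H
  atom 9: S, bond orders sum to 1 (valence 2) → 1 H
  atom 10: C, bond orders sum to 4 (valence 4) → 0 H
  atom 11: C, bond orders sum to 4 (valence 4) → 0 H
  atom 12: N, bond orders sum to 3 (valence 3) → 0 H
Totals → C:7, H:5, N:1, O:2, S:2.
In Hill order: C7H5NO2S2.

C7H5NO2S2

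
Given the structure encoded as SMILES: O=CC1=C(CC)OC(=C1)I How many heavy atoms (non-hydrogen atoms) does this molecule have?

Every atom symbol written in the SMILES (organic subset) is one heavy atom; implicit H are not written.
Heavy atoms by element → C:7, I:1, O:2.
Total: 10.

10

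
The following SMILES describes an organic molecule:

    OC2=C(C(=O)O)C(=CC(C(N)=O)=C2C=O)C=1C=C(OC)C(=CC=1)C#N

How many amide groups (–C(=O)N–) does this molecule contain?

The amide motif appears at heavy-atom position 10 in the SMILES.
Other groups present: 1 aldehyde, 1 carboxylic acid, 1 ether, 1 hydroxyl, 1 nitrile.
Amide count: 1.

1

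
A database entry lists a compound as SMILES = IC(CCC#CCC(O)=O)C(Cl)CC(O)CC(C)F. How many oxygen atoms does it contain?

3

Scan the SMILES for O atoms (remember two-letter symbols like Cl and Br are single atoms).
Oxygen count: 3.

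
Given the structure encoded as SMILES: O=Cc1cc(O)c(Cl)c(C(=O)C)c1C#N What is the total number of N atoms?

Scan the SMILES for N atoms (remember two-letter symbols like Cl and Br are single atoms).
Nitrogen count: 1.

1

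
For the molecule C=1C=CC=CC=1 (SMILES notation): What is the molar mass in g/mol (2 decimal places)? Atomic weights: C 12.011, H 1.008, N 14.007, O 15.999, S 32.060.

First, the molecular formula is C6H6 (counting implicit H from valence).
  C: 6 × 12.011 = 72.066
  H: 6 × 1.008 = 6.048
Sum: 6×12.011 + 6×1.008 = 78.114 → 78.11 g/mol.

78.11 g/mol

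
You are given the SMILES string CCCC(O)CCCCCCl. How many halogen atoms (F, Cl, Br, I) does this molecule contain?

Halogen atoms appear at heavy-atom position 11 (1×Cl).
Other groups present: 1 hydroxyl.
Halogen count: 1.

1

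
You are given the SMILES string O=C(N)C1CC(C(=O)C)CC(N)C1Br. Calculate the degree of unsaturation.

Degree of unsaturation = (number of rings) + (number of π bonds).
Ring closures in the SMILES: 1.
π bonds: 2 double bonds (each 1 DoU) → 2 DoU from unsaturation.
Total DoU = 1 + 2 = 3.

3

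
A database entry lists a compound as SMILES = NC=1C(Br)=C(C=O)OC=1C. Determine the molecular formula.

Walk through each heavy atom and fill implicit hydrogens from standard valence (C 4, N 3, O 2, S 2, halogen 1):
  atom 1: N, bond orders sum to 1 (valence 3) → 2 H
  atom 2: C, bond orders sum to 4 (valence 4) → 0 H
  atom 3: C, bond orders sum to 4 (valence 4) → 0 H
  atom 4: Br (halogen, monovalent) → 0 H
  atom 5: C, bond orders sum to 4 (valence 4) → 0 H
  atom 6: C, bond orders sum to 3 (valence 4) → 1 H
  atom 7: O, bond orders sum to 2 (valence 2) → 0 H
  atom 8: O, bond orders sum to 2 (valence 2) → 0 H
  atom 9: C, bond orders sum to 4 (valence 4) → 0 H
  atom 10: C, bond orders sum to 1 (valence 4) → 3 H
Totals → C:6, H:6, Br:1, N:1, O:2.
In Hill order: C6H6BrNO2.

C6H6BrNO2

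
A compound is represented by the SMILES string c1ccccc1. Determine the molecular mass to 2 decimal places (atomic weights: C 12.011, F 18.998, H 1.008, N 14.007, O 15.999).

78.11 g/mol

First, the molecular formula is C6H6 (counting implicit H from valence).
  C: 6 × 12.011 = 72.066
  H: 6 × 1.008 = 6.048
Sum: 6×12.011 + 6×1.008 = 78.114 → 78.11 g/mol.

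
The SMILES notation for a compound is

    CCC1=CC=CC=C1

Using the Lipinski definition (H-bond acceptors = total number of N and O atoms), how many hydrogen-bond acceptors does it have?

0

N atoms: 0; O atoms: 0.
Lipinski HBA = 0 + 0 = 0.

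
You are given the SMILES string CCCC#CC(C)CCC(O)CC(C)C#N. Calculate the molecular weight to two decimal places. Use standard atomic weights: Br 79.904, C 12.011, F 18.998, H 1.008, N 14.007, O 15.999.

221.34 g/mol

First, the molecular formula is C14H23NO (counting implicit H from valence).
  C: 14 × 12.011 = 168.154
  H: 23 × 1.008 = 23.184
  N: 1 × 14.007 = 14.007
  O: 1 × 15.999 = 15.999
Sum: 14×12.011 + 23×1.008 + 1×14.007 + 1×15.999 = 221.344 → 221.34 g/mol.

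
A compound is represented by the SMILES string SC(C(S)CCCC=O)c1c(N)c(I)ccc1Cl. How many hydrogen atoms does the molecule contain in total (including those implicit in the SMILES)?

Walk through each heavy atom and fill implicit hydrogens from standard valence (C 4, N 3, O 2, S 2, halogen 1); for lowercase aromatic atoms, an aromatic c carries 1 H when it has two neighbours and 0 H with three, and aromatic n carries 0 H:
  atom 1: S, bond orders sum to 1 (valence 2) → 1 H
  atom 2: C, bond orders sum to 3 (valence 4) → 1 H
  atom 3: C, bond orders sum to 3 (valence 4) → 1 H
  atom 4: S, bond orders sum to 1 (valence 2) → 1 H
  atom 5: C, bond orders sum to 2 (valence 4) → 2 H
  atom 6: C, bond orders sum to 2 (valence 4) → 2 H
  atom 7: C, bond orders sum to 2 (valence 4) → 2 H
  atom 8: C, bond orders sum to 3 (valence 4) → 1 H
  atom 9: O, bond orders sum to 2 (valence 2) → 0 H
  atom 10: aromatic c, 3 neighbours → 0 H
  atom 11: aromatic c, 3 neighbours → 0 H
  atom 12: N, bond orders sum to 1 (valence 3) → 2 H
  atom 13: aromatic c, 3 neighbours → 0 H
  atom 14: I (halogen, monovalent) → 0 H
  atom 15: aromatic c, 2 neighbours → 1 H
  atom 16: aromatic c, 2 neighbours → 1 H
  atom 17: aromatic c, 3 neighbours → 0 H
  atom 18: Cl (halogen, monovalent) → 0 H
Total hydrogens: 15.

15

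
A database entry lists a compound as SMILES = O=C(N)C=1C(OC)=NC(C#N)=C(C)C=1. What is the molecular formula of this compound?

Walk through each heavy atom and fill implicit hydrogens from standard valence (C 4, N 3, O 2, S 2, halogen 1):
  atom 1: O, bond orders sum to 2 (valence 2) → 0 H
  atom 2: C, bond orders sum to 4 (valence 4) → 0 H
  atom 3: N, bond orders sum to 1 (valence 3) → 2 H
  atom 4: C, bond orders sum to 4 (valence 4) → 0 H
  atom 5: C, bond orders sum to 4 (valence 4) → 0 H
  atom 6: O, bond orders sum to 2 (valence 2) → 0 H
  atom 7: C, bond orders sum to 1 (valence 4) → 3 H
  atom 8: N, bond orders sum to 3 (valence 3) → 0 H
  atom 9: C, bond orders sum to 4 (valence 4) → 0 H
  atom 10: C, bond orders sum to 4 (valence 4) → 0 H
  atom 11: N, bond orders sum to 3 (valence 3) → 0 H
  atom 12: C, bond orders sum to 4 (valence 4) → 0 H
  atom 13: C, bond orders sum to 1 (valence 4) → 3 H
  atom 14: C, bond orders sum to 3 (valence 4) → 1 H
Totals → C:9, H:9, N:3, O:2.

C9H9N3O2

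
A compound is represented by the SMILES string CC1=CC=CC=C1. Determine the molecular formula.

C7H8

Walk through each heavy atom and fill implicit hydrogens from standard valence (C 4, N 3, O 2, S 2, halogen 1):
  atom 1: C, bond orders sum to 1 (valence 4) → 3 H
  atom 2: C, bond orders sum to 4 (valence 4) → 0 H
  atom 3: C, bond orders sum to 3 (valence 4) → 1 H
  atom 4: C, bond orders sum to 3 (valence 4) → 1 H
  atom 5: C, bond orders sum to 3 (valence 4) → 1 H
  atom 6: C, bond orders sum to 3 (valence 4) → 1 H
  atom 7: C, bond orders sum to 3 (valence 4) → 1 H
Totals → C:7, H:8.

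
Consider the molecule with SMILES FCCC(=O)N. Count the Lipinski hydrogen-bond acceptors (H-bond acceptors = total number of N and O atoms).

2

N atoms: 1; O atoms: 1.
Lipinski HBA = 1 + 1 = 2.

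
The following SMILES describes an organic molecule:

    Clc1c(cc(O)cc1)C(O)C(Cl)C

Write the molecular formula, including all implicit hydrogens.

C9H10Cl2O2

Walk through each heavy atom and fill implicit hydrogens from standard valence (C 4, N 3, O 2, S 2, halogen 1); for lowercase aromatic atoms, an aromatic c carries 1 H when it has two neighbours and 0 H with three, and aromatic n carries 0 H:
  atom 1: Cl (halogen, monovalent) → 0 H
  atom 2: aromatic c, 3 neighbours → 0 H
  atom 3: aromatic c, 3 neighbours → 0 H
  atom 4: aromatic c, 2 neighbours → 1 H
  atom 5: aromatic c, 3 neighbours → 0 H
  atom 6: O, bond orders sum to 1 (valence 2) → 1 H
  atom 7: aromatic c, 2 neighbours → 1 H
  atom 8: aromatic c, 2 neighbours → 1 H
  atom 9: C, bond orders sum to 3 (valence 4) → 1 H
  atom 10: O, bond orders sum to 1 (valence 2) → 1 H
  atom 11: C, bond orders sum to 3 (valence 4) → 1 H
  atom 12: Cl (halogen, monovalent) → 0 H
  atom 13: C, bond orders sum to 1 (valence 4) → 3 H
Totals → C:9, H:10, Cl:2, O:2.
In Hill order: C9H10Cl2O2.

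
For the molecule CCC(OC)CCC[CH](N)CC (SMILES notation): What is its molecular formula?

C10H23NO

Walk through each heavy atom and fill implicit hydrogens from standard valence (C 4, N 3, O 2, S 2, halogen 1):
  atom 1: C, bond orders sum to 1 (valence 4) → 3 H
  atom 2: C, bond orders sum to 2 (valence 4) → 2 H
  atom 3: C, bond orders sum to 3 (valence 4) → 1 H
  atom 4: O, bond orders sum to 2 (valence 2) → 0 H
  atom 5: C, bond orders sum to 1 (valence 4) → 3 H
  atom 6: C, bond orders sum to 2 (valence 4) → 2 H
  atom 7: C, bond orders sum to 2 (valence 4) → 2 H
  atom 8: C, bond orders sum to 2 (valence 4) → 2 H
  atom 9: C with explicit H count 1
  atom 10: N, bond orders sum to 1 (valence 3) → 2 H
  atom 11: C, bond orders sum to 2 (valence 4) → 2 H
  atom 12: C, bond orders sum to 1 (valence 4) → 3 H
Totals → C:10, H:23, N:1, O:1.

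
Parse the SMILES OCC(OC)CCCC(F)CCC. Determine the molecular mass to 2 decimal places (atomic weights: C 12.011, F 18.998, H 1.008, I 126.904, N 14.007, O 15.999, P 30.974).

First, the molecular formula is C10H21FO2 (counting implicit H from valence).
  C: 10 × 12.011 = 120.110
  F: 1 × 18.998 = 18.998
  H: 21 × 1.008 = 21.168
  O: 2 × 15.999 = 31.998
Sum: 10×12.011 + 1×18.998 + 21×1.008 + 2×15.999 = 192.274 → 192.27 g/mol.

192.27 g/mol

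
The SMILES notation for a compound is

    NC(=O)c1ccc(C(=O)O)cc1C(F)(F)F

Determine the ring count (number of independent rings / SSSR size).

1

In SMILES, each pair of matching ring-closure digits denotes one ring-closing bond; the number of such bonds equals the number of independent rings.
Ring-closure bonds here: 1.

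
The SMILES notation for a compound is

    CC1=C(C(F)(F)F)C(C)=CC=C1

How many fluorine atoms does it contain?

3

Scan the SMILES for F atoms (remember two-letter symbols like Cl and Br are single atoms).
Fluorine count: 3.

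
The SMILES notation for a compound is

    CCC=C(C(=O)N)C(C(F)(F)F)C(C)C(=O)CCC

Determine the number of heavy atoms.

Every atom symbol written in the SMILES (organic subset) is one heavy atom; implicit H are not written.
Heavy atoms by element → C:13, F:3, N:1, O:2.
Total: 19.

19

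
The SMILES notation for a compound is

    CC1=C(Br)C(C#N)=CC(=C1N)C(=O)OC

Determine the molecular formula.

Walk through each heavy atom and fill implicit hydrogens from standard valence (C 4, N 3, O 2, S 2, halogen 1):
  atom 1: C, bond orders sum to 1 (valence 4) → 3 H
  atom 2: C, bond orders sum to 4 (valence 4) → 0 H
  atom 3: C, bond orders sum to 4 (valence 4) → 0 H
  atom 4: Br (halogen, monovalent) → 0 H
  atom 5: C, bond orders sum to 4 (valence 4) → 0 H
  atom 6: C, bond orders sum to 4 (valence 4) → 0 H
  atom 7: N, bond orders sum to 3 (valence 3) → 0 H
  atom 8: C, bond orders sum to 3 (valence 4) → 1 H
  atom 9: C, bond orders sum to 4 (valence 4) → 0 H
  atom 10: C, bond orders sum to 4 (valence 4) → 0 H
  atom 11: N, bond orders sum to 1 (valence 3) → 2 H
  atom 12: C, bond orders sum to 4 (valence 4) → 0 H
  atom 13: O, bond orders sum to 2 (valence 2) → 0 H
  atom 14: O, bond orders sum to 2 (valence 2) → 0 H
  atom 15: C, bond orders sum to 1 (valence 4) → 3 H
Totals → C:10, H:9, Br:1, N:2, O:2.
In Hill order: C10H9BrN2O2.

C10H9BrN2O2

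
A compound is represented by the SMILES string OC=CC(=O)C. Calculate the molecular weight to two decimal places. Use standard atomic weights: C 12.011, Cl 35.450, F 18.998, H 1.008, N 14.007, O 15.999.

First, the molecular formula is C4H6O2 (counting implicit H from valence).
  C: 4 × 12.011 = 48.044
  H: 6 × 1.008 = 6.048
  O: 2 × 15.999 = 31.998
Sum: 4×12.011 + 6×1.008 + 2×15.999 = 86.090 → 86.09 g/mol.

86.09 g/mol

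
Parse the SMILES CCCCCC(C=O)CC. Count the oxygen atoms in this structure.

Scan the SMILES for O atoms (remember two-letter symbols like Cl and Br are single atoms).
Oxygen count: 1.

1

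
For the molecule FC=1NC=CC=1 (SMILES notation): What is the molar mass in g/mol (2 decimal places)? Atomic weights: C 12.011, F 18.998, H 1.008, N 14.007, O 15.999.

85.08 g/mol

First, the molecular formula is C4H4FN (counting implicit H from valence).
  C: 4 × 12.011 = 48.044
  F: 1 × 18.998 = 18.998
  H: 4 × 1.008 = 4.032
  N: 1 × 14.007 = 14.007
Sum: 4×12.011 + 1×18.998 + 4×1.008 + 1×14.007 = 85.081 → 85.08 g/mol.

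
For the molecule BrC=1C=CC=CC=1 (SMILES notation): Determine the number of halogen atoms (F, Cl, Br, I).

Halogen atoms appear at heavy-atom position 1 (1×Br).
Halogen count: 1.

1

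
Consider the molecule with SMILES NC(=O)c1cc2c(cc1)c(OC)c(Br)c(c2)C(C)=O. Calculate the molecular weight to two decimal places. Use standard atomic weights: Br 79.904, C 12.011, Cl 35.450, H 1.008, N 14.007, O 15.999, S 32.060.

First, the molecular formula is C14H12BrNO3 (counting implicit H from valence).
  Br: 1 × 79.904 = 79.904
  C: 14 × 12.011 = 168.154
  H: 12 × 1.008 = 12.096
  N: 1 × 14.007 = 14.007
  O: 3 × 15.999 = 47.997
Sum: 1×79.904 + 14×12.011 + 12×1.008 + 1×14.007 + 3×15.999 = 322.158 → 322.16 g/mol.

322.16 g/mol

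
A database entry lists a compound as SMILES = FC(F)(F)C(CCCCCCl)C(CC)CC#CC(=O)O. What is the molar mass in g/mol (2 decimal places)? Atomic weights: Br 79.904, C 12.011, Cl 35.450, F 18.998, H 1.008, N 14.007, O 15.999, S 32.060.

312.76 g/mol

First, the molecular formula is C14H20ClF3O2 (counting implicit H from valence).
  C: 14 × 12.011 = 168.154
  Cl: 1 × 35.450 = 35.450
  F: 3 × 18.998 = 56.994
  H: 20 × 1.008 = 20.160
  O: 2 × 15.999 = 31.998
Sum: 14×12.011 + 1×35.450 + 3×18.998 + 20×1.008 + 2×15.999 = 312.756 → 312.76 g/mol.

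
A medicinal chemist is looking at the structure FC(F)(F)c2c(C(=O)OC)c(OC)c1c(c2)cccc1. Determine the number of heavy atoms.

Every atom symbol written in the SMILES (organic subset) is one heavy atom; implicit H are not written.
Heavy atoms by element → C:14, F:3, O:3.
Total: 20.

20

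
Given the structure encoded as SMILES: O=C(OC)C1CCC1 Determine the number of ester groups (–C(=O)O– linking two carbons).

The ester motif appears at heavy-atom position 2 in the SMILES.
Ester count: 1.

1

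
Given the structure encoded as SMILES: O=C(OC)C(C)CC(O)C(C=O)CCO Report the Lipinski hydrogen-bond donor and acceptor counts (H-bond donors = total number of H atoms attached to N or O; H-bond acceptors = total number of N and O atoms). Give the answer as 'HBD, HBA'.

2, 5

Donors: find every N or O and count the H atoms it carries.
  atom 1 (O): bond orders sum to 2 → 0 H
  atom 3 (O): bond orders sum to 2 → 0 H
  atom 9 (O): bond orders sum to 1 → 1 H
  atom 12 (O): bond orders sum to 2 → 0 H
  atom 15 (O): bond orders sum to 1 → 1 H
Lipinski HBD = 2.
Acceptors: N atoms = 0, O atoms = 5 → HBA = 5.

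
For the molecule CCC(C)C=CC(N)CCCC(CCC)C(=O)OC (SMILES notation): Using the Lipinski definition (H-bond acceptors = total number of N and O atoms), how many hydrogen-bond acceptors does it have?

3

N atoms: 1; O atoms: 2.
Lipinski HBA = 1 + 2 = 3.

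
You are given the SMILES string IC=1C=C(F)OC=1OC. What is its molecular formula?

C5H4FIO2

Walk through each heavy atom and fill implicit hydrogens from standard valence (C 4, N 3, O 2, S 2, halogen 1):
  atom 1: I (halogen, monovalent) → 0 H
  atom 2: C, bond orders sum to 4 (valence 4) → 0 H
  atom 3: C, bond orders sum to 3 (valence 4) → 1 H
  atom 4: C, bond orders sum to 4 (valence 4) → 0 H
  atom 5: F (halogen, monovalent) → 0 H
  atom 6: O, bond orders sum to 2 (valence 2) → 0 H
  atom 7: C, bond orders sum to 4 (valence 4) → 0 H
  atom 8: O, bond orders sum to 2 (valence 2) → 0 H
  atom 9: C, bond orders sum to 1 (valence 4) → 3 H
Totals → C:5, H:4, F:1, I:1, O:2.
In Hill order: C5H4FIO2.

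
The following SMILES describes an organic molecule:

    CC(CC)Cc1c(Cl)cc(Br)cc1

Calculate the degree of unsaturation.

Molecular formula: C11H14BrCl.
DoU = (2C + 2 + N − H − X) / 2, where X is the halogen count and O/S are ignored.
    = (2·11 + 2 + 0 − 14 − 2) / 2 = 8 / 2 = 4.

4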